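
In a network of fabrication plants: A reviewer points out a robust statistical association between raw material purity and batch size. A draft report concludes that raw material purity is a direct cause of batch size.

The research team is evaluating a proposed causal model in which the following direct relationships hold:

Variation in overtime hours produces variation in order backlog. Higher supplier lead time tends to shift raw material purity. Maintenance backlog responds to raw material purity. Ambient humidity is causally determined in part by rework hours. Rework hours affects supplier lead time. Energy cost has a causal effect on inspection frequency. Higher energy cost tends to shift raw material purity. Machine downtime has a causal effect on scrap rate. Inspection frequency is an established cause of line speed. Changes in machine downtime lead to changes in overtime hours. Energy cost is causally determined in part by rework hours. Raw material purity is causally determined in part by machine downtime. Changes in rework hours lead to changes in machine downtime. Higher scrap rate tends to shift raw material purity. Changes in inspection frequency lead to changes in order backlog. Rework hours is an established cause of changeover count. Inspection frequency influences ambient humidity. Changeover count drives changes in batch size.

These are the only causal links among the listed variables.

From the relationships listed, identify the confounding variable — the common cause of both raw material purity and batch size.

Rework hours has a causal path to raw material purity (rework hours → machine downtime → raw material purity) and a separate causal path to batch size (rework hours → changeover count → batch size), so it is a common cause of both.
No stated relationship gives raw material purity a causal route to batch size, so the correlation is explained by the shared upstream cause rather than a direct effect.

rework hours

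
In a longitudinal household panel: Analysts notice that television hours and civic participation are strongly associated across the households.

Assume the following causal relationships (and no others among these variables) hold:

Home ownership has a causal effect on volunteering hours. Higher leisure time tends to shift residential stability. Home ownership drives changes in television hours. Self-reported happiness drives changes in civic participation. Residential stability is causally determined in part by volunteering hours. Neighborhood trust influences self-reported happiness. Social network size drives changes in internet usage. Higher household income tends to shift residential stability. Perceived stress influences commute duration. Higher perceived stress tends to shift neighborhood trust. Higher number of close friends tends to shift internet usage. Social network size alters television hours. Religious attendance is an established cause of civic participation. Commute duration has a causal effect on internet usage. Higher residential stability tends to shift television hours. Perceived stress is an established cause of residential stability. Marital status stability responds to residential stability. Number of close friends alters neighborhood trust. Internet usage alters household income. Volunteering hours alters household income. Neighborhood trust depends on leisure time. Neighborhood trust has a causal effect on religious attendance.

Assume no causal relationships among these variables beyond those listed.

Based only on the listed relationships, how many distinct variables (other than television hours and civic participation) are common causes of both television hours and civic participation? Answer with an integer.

The common causes are: leisure time (to television hours via leisure time → residential stability → television hours; to civic participation via leisure time → neighborhood trust → religious attendance → civic participation); number of close friends (to television hours via number of close friends → internet usage → household income → residential stability → television hours; to civic participation via number of close friends → neighborhood trust → religious attendance → civic participation); perceived stress (to television hours via perceived stress → residential stability → television hours; to civic participation via perceived stress → neighborhood trust → religious attendance → civic participation).
Every other variable lacks a causal path to at least one of television hours and civic participation.

3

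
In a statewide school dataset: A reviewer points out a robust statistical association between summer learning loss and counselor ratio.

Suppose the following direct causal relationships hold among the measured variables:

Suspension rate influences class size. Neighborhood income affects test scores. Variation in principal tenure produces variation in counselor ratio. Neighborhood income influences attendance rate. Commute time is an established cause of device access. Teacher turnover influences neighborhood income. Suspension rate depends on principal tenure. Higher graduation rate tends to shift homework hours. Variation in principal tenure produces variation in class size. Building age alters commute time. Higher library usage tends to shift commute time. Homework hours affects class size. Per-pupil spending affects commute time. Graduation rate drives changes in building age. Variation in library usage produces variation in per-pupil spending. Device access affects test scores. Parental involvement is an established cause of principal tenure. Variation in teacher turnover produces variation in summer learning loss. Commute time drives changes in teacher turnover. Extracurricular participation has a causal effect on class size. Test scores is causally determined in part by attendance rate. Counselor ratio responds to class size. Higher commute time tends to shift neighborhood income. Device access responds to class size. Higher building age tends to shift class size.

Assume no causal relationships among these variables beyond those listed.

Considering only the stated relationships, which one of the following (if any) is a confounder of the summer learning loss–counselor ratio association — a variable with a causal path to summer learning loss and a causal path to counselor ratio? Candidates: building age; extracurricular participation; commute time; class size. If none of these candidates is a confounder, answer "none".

building age

Building age causes summer learning loss (building age → commute time → teacher turnover → summer learning loss) and also causes counselor ratio (building age → class size → counselor ratio); it is a common cause of both.
Each of the other candidates lacks a causal path to at least one of summer learning loss and counselor ratio, so they do not confound the relationship.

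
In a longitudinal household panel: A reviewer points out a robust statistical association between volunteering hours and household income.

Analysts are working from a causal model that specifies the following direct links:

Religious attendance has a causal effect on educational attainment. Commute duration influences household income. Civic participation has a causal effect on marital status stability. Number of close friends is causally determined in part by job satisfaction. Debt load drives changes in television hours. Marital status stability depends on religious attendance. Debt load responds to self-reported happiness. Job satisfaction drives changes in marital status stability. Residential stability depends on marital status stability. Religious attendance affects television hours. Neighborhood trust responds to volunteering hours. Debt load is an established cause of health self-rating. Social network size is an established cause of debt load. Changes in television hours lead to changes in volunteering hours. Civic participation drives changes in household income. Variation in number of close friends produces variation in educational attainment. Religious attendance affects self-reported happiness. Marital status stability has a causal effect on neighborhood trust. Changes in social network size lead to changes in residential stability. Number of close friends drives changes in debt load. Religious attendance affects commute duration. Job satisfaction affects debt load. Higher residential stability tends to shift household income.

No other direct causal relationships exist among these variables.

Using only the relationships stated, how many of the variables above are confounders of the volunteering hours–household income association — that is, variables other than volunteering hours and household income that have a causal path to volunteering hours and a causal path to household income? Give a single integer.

3

The common causes are: job satisfaction (to volunteering hours via job satisfaction → debt load → television hours → volunteering hours; to household income via job satisfaction → marital status stability → residential stability → household income); religious attendance (to volunteering hours via religious attendance → television hours → volunteering hours; to household income via religious attendance → commute duration → household income); social network size (to volunteering hours via social network size → debt load → television hours → volunteering hours; to household income via social network size → residential stability → household income).
Every other variable lacks a causal path to at least one of volunteering hours and household income.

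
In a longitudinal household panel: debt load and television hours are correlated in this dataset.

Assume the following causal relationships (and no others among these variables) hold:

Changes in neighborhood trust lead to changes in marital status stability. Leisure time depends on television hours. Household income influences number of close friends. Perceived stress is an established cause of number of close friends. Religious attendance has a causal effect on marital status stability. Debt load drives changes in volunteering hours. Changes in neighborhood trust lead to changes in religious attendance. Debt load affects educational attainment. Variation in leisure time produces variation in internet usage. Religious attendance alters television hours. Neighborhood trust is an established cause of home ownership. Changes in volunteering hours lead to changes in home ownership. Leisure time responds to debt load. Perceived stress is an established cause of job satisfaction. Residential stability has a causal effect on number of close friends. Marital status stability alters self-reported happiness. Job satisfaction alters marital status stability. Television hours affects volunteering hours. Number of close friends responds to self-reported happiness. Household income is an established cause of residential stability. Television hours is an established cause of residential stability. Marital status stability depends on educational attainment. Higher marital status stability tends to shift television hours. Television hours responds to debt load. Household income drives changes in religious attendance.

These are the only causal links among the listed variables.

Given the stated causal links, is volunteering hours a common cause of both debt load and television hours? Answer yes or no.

no

Volunteering hours has no stated causal path to either debt load or television hours. A confounder must cause both variables, so volunteering hours does not qualify.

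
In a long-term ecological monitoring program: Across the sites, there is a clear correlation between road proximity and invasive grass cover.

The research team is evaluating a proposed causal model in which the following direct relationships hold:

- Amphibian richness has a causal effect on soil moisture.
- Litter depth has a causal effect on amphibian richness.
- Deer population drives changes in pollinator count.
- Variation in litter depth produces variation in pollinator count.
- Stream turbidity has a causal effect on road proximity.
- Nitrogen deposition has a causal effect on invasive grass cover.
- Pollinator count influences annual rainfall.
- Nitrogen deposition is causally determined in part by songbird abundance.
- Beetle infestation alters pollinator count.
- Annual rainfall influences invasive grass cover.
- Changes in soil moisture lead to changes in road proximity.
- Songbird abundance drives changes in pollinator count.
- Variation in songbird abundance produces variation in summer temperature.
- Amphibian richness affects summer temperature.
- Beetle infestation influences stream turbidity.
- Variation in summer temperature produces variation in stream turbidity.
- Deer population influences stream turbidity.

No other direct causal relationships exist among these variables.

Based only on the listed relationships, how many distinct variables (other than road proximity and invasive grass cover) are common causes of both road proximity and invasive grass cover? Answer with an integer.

The common causes are: beetle infestation (to road proximity via beetle infestation → stream turbidity → road proximity; to invasive grass cover via beetle infestation → pollinator count → annual rainfall → invasive grass cover); deer population (to road proximity via deer population → stream turbidity → road proximity; to invasive grass cover via deer population → pollinator count → annual rainfall → invasive grass cover); litter depth (to road proximity via litter depth → amphibian richness → soil moisture → road proximity; to invasive grass cover via litter depth → pollinator count → annual rainfall → invasive grass cover); songbird abundance (to road proximity via songbird abundance → summer temperature → stream turbidity → road proximity; to invasive grass cover via songbird abundance → nitrogen deposition → invasive grass cover).
Every other variable lacks a causal path to at least one of road proximity and invasive grass cover.

4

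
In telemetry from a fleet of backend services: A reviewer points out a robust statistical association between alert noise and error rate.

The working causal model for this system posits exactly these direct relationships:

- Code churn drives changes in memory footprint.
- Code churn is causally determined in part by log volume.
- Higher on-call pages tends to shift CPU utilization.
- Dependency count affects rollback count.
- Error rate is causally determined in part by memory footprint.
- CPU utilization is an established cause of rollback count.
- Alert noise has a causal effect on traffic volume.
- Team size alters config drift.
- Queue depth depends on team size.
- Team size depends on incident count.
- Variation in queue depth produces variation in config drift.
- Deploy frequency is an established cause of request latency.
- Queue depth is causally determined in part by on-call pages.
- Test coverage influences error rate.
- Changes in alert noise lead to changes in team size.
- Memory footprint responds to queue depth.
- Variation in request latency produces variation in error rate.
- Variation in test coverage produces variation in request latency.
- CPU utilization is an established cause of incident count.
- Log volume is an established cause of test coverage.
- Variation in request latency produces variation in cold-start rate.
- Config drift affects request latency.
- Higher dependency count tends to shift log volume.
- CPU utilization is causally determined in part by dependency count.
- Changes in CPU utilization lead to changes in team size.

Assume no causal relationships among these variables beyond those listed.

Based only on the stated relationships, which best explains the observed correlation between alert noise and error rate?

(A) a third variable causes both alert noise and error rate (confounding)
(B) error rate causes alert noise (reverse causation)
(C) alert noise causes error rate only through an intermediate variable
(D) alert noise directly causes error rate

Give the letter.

Alert noise reaches error rate through alert noise → team size → config drift → request latency → error rate — an indirect causal chain with no direct alert noise → error rate link. No variable causes both alert noise and error rate, so confounding is ruled out; the effect is mediated.

C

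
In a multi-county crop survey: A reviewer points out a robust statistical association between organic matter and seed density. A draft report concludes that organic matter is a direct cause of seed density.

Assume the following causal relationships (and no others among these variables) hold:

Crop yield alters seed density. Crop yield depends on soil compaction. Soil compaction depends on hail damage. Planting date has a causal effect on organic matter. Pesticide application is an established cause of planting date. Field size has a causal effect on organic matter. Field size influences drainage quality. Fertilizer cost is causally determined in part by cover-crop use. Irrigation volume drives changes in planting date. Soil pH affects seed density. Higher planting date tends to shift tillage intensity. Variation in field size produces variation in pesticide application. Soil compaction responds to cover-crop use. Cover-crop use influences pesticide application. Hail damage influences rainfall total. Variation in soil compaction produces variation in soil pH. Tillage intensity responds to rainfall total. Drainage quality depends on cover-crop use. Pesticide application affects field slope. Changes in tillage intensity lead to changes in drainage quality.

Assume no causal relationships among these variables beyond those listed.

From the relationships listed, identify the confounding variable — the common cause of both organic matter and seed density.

Cover-crop use has a causal path to organic matter (cover-crop use → pesticide application → planting date → organic matter) and a separate causal path to seed density (cover-crop use → soil compaction → crop yield → seed density), so it is a common cause of both.
No stated relationship gives organic matter a causal route to seed density, so the correlation is explained by the shared upstream cause rather than a direct effect.

cover-crop use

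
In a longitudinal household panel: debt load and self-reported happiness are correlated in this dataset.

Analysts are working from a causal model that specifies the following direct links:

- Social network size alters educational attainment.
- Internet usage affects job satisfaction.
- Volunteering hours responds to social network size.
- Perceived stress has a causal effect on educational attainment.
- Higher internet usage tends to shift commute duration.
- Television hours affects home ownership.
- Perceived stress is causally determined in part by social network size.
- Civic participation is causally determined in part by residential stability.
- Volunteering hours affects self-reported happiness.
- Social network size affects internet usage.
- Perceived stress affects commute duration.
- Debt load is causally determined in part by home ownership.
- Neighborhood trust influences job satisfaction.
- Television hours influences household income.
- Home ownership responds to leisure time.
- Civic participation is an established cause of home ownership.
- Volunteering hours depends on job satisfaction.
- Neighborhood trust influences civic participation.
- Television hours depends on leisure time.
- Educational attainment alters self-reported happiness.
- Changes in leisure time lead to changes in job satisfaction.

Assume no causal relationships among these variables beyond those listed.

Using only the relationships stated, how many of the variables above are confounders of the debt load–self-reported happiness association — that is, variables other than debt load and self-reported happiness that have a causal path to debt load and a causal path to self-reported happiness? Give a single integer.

The common causes are: leisure time (to debt load via leisure time → home ownership → debt load; to self-reported happiness via leisure time → job satisfaction → volunteering hours → self-reported happiness); neighborhood trust (to debt load via neighborhood trust → civic participation → home ownership → debt load; to self-reported happiness via neighborhood trust → job satisfaction → volunteering hours → self-reported happiness).
Every other variable lacks a causal path to at least one of debt load and self-reported happiness.

2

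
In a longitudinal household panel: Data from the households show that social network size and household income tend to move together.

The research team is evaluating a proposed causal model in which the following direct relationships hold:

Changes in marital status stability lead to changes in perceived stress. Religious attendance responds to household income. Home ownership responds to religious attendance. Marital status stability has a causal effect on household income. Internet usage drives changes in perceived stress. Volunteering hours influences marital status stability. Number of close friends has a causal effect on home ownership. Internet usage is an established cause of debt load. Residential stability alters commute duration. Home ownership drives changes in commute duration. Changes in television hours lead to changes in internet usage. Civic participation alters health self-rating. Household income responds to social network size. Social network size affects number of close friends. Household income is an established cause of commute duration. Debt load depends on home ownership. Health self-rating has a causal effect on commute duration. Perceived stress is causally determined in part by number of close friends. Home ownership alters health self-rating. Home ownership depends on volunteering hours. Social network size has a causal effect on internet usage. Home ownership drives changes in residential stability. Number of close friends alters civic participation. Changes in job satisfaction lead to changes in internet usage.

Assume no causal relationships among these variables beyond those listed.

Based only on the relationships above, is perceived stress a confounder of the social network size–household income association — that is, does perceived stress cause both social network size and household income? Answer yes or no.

Perceived stress has no stated causal path to either social network size or household income. A confounder must cause both variables, so perceived stress does not qualify.

no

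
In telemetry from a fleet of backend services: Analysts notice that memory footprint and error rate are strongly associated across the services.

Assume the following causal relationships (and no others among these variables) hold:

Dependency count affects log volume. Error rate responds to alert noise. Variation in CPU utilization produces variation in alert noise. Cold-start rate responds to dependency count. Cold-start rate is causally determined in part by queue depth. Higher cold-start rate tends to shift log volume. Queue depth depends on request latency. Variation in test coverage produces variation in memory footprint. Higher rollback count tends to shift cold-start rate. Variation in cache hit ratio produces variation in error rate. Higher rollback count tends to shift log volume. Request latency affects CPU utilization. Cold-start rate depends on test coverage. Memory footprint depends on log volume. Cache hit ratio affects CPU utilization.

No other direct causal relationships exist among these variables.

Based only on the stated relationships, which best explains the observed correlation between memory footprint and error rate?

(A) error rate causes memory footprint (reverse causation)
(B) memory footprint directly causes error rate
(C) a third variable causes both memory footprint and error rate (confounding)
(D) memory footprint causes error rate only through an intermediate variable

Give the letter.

C

Request latency causes memory footprint (request latency → queue depth → cold-start rate → log volume → memory footprint) and error rate (request latency → CPU utilization → alert noise → error rate) — a common cause creating the correlation.
There is no stated path from memory footprint to error rate or from error rate to memory footprint, so neither direct nor reverse causation applies.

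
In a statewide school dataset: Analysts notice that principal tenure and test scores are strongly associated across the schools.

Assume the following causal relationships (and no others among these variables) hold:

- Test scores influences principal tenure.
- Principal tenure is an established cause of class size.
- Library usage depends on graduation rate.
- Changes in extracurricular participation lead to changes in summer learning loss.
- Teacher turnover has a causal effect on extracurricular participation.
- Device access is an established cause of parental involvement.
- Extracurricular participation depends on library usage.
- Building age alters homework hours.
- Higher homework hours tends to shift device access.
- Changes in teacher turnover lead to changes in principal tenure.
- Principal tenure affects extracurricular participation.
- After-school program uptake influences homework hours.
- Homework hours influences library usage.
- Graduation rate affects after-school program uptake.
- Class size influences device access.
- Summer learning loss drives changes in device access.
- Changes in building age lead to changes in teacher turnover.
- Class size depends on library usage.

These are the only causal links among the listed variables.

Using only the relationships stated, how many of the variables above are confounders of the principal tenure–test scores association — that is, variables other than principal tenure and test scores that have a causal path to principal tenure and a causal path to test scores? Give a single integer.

No listed variable has a causal path to both principal tenure and test scores, so there are no common causes.

0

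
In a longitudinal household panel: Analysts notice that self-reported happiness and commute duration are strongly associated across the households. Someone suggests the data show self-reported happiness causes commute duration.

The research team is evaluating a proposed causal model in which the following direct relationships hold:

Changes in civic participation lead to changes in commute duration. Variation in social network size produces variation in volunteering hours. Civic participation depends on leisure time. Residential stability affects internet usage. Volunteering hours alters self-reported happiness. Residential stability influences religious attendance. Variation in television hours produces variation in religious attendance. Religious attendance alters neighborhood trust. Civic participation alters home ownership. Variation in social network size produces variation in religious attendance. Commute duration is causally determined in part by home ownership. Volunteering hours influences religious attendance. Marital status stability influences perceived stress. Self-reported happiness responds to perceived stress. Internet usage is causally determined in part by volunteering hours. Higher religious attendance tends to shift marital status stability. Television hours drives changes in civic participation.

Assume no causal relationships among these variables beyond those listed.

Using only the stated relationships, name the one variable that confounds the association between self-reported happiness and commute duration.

Television hours has a causal path to self-reported happiness (television hours → religious attendance → marital status stability → perceived stress → self-reported happiness) and a separate causal path to commute duration (television hours → civic participation → commute duration), so it is a common cause of both.
No stated relationship gives self-reported happiness a causal route to commute duration, so the correlation is explained by the shared upstream cause rather than a direct effect.

television hours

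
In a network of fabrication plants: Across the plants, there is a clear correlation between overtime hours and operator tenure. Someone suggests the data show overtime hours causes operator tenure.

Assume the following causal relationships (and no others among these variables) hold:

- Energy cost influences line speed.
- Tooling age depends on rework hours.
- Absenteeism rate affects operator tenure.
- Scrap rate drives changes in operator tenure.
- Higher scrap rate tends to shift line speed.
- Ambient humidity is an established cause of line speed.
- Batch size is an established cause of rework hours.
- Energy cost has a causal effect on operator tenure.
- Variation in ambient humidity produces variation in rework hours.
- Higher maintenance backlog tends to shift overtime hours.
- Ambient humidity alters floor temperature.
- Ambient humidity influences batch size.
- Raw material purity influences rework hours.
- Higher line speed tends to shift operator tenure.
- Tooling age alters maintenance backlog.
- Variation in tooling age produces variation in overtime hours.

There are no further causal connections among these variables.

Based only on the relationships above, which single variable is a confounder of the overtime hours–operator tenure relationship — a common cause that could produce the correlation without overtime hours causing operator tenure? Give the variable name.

Ambient humidity has a causal path to overtime hours (ambient humidity → rework hours → tooling age → overtime hours) and a separate causal path to operator tenure (ambient humidity → line speed → operator tenure), so it is a common cause of both.
No stated relationship gives overtime hours a causal route to operator tenure, so the correlation is explained by the shared upstream cause rather than a direct effect.

ambient humidity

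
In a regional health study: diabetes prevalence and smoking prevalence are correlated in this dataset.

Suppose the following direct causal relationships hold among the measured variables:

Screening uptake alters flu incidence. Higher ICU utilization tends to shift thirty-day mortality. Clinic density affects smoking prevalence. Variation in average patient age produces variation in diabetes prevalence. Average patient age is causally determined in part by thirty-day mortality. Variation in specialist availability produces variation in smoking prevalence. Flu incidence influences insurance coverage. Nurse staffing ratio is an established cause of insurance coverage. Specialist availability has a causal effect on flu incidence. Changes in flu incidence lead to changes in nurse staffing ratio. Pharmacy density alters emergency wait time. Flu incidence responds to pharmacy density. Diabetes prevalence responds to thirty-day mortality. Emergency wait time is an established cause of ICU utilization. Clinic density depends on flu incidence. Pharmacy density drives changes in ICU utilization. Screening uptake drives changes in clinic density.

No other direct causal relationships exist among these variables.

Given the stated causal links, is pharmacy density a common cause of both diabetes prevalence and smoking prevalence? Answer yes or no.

Pharmacy density has a causal path to diabetes prevalence (pharmacy density → ICU utilization → thirty-day mortality → diabetes prevalence) and to smoking prevalence (pharmacy density → flu incidence → clinic density → smoking prevalence), so it is a common cause of both — a confounder.

yes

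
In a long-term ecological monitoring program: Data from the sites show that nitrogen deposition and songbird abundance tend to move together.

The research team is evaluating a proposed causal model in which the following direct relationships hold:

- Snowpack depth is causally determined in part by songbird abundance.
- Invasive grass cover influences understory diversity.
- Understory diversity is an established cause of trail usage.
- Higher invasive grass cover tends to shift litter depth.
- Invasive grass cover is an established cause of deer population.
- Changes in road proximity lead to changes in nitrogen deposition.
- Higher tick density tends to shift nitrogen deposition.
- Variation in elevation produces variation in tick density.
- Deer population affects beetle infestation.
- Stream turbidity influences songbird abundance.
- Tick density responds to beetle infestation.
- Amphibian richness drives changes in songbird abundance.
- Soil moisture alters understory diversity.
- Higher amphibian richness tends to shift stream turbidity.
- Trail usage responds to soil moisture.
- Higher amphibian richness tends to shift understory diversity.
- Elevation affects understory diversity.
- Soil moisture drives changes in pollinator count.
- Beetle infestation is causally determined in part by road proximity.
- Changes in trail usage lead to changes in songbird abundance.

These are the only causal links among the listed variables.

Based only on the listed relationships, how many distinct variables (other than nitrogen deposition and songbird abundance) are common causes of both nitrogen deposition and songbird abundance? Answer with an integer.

The common causes are: elevation (to nitrogen deposition via elevation → tick density → nitrogen deposition; to songbird abundance via elevation → understory diversity → trail usage → songbird abundance); invasive grass cover (to nitrogen deposition via invasive grass cover → deer population → beetle infestation → tick density → nitrogen deposition; to songbird abundance via invasive grass cover → understory diversity → trail usage → songbird abundance).
Every other variable lacks a causal path to at least one of nitrogen deposition and songbird abundance.

2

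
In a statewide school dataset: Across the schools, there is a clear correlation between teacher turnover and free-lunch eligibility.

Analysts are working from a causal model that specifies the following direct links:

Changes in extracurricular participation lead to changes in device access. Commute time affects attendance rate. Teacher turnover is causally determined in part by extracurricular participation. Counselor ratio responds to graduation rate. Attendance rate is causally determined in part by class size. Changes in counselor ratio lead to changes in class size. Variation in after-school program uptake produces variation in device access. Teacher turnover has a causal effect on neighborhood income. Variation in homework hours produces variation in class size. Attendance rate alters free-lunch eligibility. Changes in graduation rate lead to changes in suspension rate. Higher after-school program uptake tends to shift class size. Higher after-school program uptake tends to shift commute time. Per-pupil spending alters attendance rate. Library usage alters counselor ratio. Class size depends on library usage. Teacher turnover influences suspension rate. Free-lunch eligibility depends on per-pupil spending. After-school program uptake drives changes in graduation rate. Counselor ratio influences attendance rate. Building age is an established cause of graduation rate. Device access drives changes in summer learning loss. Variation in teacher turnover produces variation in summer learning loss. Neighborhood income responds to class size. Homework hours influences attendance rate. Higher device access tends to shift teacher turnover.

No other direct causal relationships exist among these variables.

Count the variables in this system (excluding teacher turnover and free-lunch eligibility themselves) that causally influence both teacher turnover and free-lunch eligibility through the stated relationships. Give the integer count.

1

The common causes are: after-school program uptake (to teacher turnover via after-school program uptake → device access → teacher turnover; to free-lunch eligibility via after-school program uptake → commute time → attendance rate → free-lunch eligibility).
Every other variable lacks a causal path to at least one of teacher turnover and free-lunch eligibility.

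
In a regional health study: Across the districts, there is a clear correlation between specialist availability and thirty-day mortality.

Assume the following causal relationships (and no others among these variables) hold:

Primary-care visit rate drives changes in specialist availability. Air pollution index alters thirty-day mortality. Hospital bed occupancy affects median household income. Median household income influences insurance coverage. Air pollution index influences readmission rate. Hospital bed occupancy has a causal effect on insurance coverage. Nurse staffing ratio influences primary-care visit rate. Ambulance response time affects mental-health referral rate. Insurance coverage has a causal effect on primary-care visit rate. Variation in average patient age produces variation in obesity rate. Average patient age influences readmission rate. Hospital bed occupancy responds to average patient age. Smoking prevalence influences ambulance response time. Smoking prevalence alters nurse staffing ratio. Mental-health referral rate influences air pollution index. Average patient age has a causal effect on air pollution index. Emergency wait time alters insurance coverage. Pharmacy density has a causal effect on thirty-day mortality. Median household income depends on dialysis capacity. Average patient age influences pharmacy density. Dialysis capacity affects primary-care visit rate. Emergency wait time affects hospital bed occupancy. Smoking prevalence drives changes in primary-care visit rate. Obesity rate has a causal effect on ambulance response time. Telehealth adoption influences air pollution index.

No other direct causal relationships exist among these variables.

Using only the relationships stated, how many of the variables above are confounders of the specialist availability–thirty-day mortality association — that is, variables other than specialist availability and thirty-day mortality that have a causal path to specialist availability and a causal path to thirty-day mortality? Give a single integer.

2

The common causes are: average patient age (to specialist availability via average patient age → hospital bed occupancy → insurance coverage → primary-care visit rate → specialist availability; to thirty-day mortality via average patient age → pharmacy density → thirty-day mortality); smoking prevalence (to specialist availability via smoking prevalence → primary-care visit rate → specialist availability; to thirty-day mortality via smoking prevalence → ambulance response time → mental-health referral rate → air pollution index → thirty-day mortality).
Every other variable lacks a causal path to at least one of specialist availability and thirty-day mortality.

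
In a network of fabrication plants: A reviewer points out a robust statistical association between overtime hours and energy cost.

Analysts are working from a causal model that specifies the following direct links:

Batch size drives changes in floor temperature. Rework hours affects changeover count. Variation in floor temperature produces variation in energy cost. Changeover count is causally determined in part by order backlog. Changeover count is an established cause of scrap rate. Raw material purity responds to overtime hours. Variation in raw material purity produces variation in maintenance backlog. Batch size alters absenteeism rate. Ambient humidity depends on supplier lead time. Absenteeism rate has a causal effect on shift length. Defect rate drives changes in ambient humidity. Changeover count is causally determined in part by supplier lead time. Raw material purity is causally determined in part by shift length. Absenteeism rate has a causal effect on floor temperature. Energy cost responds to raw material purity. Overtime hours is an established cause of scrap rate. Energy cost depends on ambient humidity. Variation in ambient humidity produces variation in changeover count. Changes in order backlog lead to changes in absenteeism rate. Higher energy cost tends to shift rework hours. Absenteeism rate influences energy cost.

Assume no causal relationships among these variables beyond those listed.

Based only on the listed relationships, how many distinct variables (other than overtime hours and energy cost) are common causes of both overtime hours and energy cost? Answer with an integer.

0

No listed variable has a causal path to both overtime hours and energy cost, so there are no common causes.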